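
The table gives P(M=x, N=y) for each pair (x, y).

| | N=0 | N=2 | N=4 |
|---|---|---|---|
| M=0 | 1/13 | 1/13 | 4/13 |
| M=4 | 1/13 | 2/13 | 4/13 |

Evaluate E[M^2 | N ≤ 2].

P(N ≤ 2) = 5/13.
Σ M^2·P over the event = 0·(1/13) + 0·(1/13) + 16·(1/13) + 16·(2/13) = 48/13.
E[M^2 | N ≤ 2] = (48/13) / (5/13) = 48/5.

48/5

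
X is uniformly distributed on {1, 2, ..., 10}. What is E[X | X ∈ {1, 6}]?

P(X ∈ {1, 6}) = 1/5.
Σ over the event: 1·1/10 + 6·1/10 = 7/10.
E[X | X ∈ {1, 6}] = (7/10) / (1/5) = 7/2.

7/2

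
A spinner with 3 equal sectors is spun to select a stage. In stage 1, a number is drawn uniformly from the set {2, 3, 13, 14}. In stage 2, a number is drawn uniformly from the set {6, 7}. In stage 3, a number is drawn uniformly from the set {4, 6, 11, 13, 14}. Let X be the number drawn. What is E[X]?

241/30

E[X | stage 1] = (2+3+13+14)/4 = 8.
E[X | stage 2] = (6+7)/2 = 13/2.
E[X | stage 3] = (4+6+11+13+14)/5 = 48/5.
By the law of total expectation,
E[X] = (1/3)·(8) + (1/3)·(13/2) + (1/3)·(48/5) = 241/30.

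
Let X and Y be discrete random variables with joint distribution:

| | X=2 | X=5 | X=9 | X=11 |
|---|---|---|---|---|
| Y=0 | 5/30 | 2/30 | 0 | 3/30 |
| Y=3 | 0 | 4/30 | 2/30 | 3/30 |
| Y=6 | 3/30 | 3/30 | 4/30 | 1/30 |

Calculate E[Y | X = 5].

P(X = 5) = 3/10.
Σ Y·P over the event = 0·(2/30) + 3·(4/30) + 6·(3/30) = 1.
E[Y | X = 5] = (1) / (3/10) = 10/3.

10/3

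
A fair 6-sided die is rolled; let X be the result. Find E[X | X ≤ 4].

Given X ≤ 4, X is equally likely to be any of {1, 2, 3, 4}.
E[X | X ≤ 4] = (1 + 2 + 3 + 4) / 4 = 5/2.

5/2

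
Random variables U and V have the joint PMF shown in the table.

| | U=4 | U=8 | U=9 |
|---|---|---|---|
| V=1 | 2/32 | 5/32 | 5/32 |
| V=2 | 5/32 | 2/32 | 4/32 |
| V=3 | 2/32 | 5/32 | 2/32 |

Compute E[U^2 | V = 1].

757/12

P(V = 1) = 3/8.
Σ U^2·P over the event = 16·(2/32) + 64·(5/32) + 81·(5/32) = 757/32.
E[U^2 | V = 1] = (757/32) / (3/8) = 757/12.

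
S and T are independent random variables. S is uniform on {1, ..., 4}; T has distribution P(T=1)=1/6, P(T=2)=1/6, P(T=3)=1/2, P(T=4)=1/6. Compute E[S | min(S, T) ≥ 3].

P(min(S, T) ≥ 3) = 1/3.
Summing S·P(x,y) over outcomes with min(S, T) ≥ 3 gives 7/6.
E[S | min(S, T) ≥ 3] = (7/6) / (1/3) = 7/2.

7/2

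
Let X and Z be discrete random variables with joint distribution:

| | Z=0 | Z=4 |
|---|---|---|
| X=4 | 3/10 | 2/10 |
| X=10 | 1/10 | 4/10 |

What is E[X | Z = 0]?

11/2

P(Z = 0) = 2/5.
Σ X·P over the event = 4·(3/10) + 10·(1/10) = 11/5.
E[X | Z = 0] = (11/5) / (2/5) = 11/2.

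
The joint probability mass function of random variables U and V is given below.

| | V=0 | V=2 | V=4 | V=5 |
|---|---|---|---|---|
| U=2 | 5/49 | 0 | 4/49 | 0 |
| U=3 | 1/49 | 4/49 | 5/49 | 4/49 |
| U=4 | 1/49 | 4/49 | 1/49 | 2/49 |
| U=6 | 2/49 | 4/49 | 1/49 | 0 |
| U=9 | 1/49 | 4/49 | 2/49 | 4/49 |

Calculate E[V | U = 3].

24/7

P(U = 3) = 2/7.
Σ V·P over the event = 0·(1/49) + 2·(4/49) + 4·(5/49) + 5·(4/49) = 48/49.
E[V | U = 3] = (48/49) / (2/7) = 24/7.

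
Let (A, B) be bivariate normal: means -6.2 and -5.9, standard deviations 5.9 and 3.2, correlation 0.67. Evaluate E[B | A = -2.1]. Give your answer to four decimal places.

E[B | A=x] = μ_B + ρ(σ_B/σ_A)(x − μ_A) for jointly normal variables.
E[B | A=-2.1] = -5.9 + (0.67)·(3.2/5.9)·(-2.1 − (-6.2)) = -5.9 + (0.36339)·(4.1) = -4.4101.

-4.4101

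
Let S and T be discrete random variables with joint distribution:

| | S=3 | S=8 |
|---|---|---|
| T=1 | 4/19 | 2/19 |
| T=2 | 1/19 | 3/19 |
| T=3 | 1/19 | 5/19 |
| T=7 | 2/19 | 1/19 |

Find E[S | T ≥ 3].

P(T ≥ 3) = 9/19.
Summing S·P(S=x,T=y) over the conditioning event gives 3.
E[S | T ≥ 3] = (3) / (9/19) = 19/3.

19/3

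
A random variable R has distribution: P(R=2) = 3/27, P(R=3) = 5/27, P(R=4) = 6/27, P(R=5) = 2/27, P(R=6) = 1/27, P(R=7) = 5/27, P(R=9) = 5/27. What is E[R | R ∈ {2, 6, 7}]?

P(R ∈ {2, 6, 7}) = 1/3.
Σ over the event: 2·1/9 + 6·1/27 + 7·5/27 = 47/27.
E[R | R ∈ {2, 6, 7}] = (47/27) / (1/3) = 47/9.

47/9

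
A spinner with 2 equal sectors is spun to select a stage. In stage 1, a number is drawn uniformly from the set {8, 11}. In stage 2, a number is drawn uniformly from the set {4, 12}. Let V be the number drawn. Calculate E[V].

35/4

E[V | stage 1] = (8+11)/2 = 19/2.
E[V | stage 2] = (4+12)/2 = 8.
E[V] = (1/2)·(19/2) + (1/2)·(8) = 35/4.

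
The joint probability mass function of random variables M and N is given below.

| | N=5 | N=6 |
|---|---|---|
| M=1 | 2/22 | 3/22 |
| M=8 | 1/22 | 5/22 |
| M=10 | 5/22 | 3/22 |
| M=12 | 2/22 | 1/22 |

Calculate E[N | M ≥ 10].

P(M ≥ 10) = 1/2.
Summing N·P(M=x,N=y) over the conditioning event gives 59/22.
E[N | M ≥ 10] = (59/22) / (1/2) = 59/11.

59/11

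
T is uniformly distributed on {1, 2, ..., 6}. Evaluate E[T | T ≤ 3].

Given T ≤ 3, T is equally likely to be any of {1, 2, 3}.
E[T | T ≤ 3] = (1 + 2 + 3) / 3 = 2.

2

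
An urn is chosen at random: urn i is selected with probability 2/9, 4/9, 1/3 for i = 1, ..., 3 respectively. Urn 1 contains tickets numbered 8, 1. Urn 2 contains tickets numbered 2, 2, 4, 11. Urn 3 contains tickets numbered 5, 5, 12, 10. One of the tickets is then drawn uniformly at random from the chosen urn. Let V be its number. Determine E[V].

52/9

E[V | urn 1] = (8+1)/2 = 9/2.
E[V | urn 2] = (2+2+4+11)/4 = 19/4.
E[V | urn 3] = (5+5+12+10)/4 = 8.
By the law of total expectation,
E[V] = (2/9)·(9/2) + (4/9)·(19/4) + (1/3)·(8) = 52/9.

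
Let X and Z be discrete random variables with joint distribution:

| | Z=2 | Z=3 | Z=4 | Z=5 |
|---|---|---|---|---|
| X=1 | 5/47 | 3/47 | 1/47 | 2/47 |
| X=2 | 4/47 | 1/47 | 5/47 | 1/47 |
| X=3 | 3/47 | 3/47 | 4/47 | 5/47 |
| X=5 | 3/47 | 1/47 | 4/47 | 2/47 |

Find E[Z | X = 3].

56/15

P(X = 3) = 15/47.
Σ Z·P over the event = 2·(3/47) + 3·(3/47) + 4·(4/47) + 5·(5/47) = 56/47.
E[Z | X = 3] = (56/47) / (15/47) = 56/15.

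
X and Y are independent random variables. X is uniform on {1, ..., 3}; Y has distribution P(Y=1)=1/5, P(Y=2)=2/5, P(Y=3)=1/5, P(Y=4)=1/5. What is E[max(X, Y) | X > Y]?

P(X > Y) = 4/15.
Summing max(X,Y)·P(x,y) over outcomes with X > Y gives 11/15.
E[max(X, Y) | X > Y] = (11/15) / (4/15) = 11/4.

11/4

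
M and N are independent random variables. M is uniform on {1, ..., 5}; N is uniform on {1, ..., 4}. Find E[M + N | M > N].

6

Outcomes with M > N: (2,1), (3,1), (3,2), (4,1), (4,2), (4,3), (5,1), (5,2), (5,3), (5,4), each with probability 1/20.
E[M + N | M > N] = (3 + 4 + 5 + 5 + 6 + 7 + 6 + 7 + 8 + 9) / 10 = 6.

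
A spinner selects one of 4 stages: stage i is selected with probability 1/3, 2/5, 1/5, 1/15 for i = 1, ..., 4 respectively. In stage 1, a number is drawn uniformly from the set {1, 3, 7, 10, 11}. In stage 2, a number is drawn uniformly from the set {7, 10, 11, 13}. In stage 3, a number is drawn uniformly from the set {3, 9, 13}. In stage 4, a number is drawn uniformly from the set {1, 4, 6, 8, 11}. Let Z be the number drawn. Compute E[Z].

83/10

E[Z | stage 1] = (1+3+7+10+11)/5 = 32/5.
E[Z | stage 2] = (7+10+11+13)/4 = 41/4.
E[Z | stage 3] = (3+9+13)/3 = 25/3.
E[Z | stage 4] = (1+4+6+8+11)/5 = 6.
By the law of total expectation,
E[Z] = (1/3)·(32/5) + (2/5)·(41/4) + (1/5)·(25/3) + (1/15)·(6) = 83/10.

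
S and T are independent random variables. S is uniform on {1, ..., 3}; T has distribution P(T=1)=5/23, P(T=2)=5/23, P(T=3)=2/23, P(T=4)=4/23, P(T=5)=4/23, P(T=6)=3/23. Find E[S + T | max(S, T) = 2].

10/3

P(max(S, T) = 2) = 5/23.
Summing (S+T)·P(x,y) over outcomes with max(S, T) = 2 gives 50/69.
E[S + T | max(S, T) = 2] = (50/69) / (5/23) = 10/3.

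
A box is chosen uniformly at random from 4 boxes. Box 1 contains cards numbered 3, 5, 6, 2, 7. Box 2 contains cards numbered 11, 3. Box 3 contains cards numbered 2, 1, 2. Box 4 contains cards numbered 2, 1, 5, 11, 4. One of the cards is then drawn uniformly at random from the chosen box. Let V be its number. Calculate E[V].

67/15

E[V | box 1] = (3+5+6+2+7)/5 = 23/5.
E[V | box 2] = (11+3)/2 = 7.
E[V | box 3] = (2+1+2)/3 = 5/3.
E[V | box 4] = (2+1+5+11+4)/5 = 23/5.
By the law of total expectation,
E[V] = (1/4)·(23/5) + (1/4)·(7) + (1/4)·(5/3) + (1/4)·(23/5) = 67/15.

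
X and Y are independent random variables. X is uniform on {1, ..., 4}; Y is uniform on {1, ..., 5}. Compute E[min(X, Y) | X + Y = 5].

3/2

Outcomes with X + Y = 5: (1,4), (2,3), (3,2), (4,1), each with probability 1/20.
E[min(X, Y) | X + Y = 5] = (1 + 2 + 2 + 1) / 4 = 3/2.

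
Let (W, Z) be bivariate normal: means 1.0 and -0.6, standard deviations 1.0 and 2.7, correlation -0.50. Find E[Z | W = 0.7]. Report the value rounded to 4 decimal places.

E[Z | W=x] = μ_Z + ρ(σ_Z/σ_W)(x − μ_W) for jointly normal variables.
E[Z | W=0.7] = -0.6 + (-0.50)·(2.7/1.0)·(0.7 − (1.0)) = -0.6 + (-1.35)·(-0.3) = -0.1950.

-0.1950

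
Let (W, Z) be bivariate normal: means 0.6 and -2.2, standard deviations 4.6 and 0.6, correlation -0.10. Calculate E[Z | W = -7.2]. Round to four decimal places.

-2.0983

The regression of Z on W has slope ρ·σ_Z/σ_W and passes through (μ_W, μ_Z).
E[Z | W=-7.2] = -2.2 + (-0.10)·(0.6/4.6)·(-7.2 − (0.6)) = -2.2 + (-0.013043)·(-7.8) = -2.0983.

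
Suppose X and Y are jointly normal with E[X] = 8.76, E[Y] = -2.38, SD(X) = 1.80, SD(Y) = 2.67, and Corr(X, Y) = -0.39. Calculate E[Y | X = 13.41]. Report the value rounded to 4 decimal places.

-5.0700

E[Y | X=x] = μ_Y + ρ(σ_Y/σ_X)(x − μ_X) for jointly normal variables.
E[Y | X=13.41] = -2.38 + (-0.39)·(2.67/1.80)·(13.41 − (8.76)) = -2.38 + (-0.5785)·(4.65) = -5.0700.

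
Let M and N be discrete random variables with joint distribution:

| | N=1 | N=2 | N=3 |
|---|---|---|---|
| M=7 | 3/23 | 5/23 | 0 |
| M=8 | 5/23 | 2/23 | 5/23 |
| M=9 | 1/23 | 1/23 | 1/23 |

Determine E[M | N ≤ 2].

130/17

P(N ≤ 2) = 17/23.
Summing M·P(M=x,N=y) over the conditioning event gives 130/23.
E[M | N ≤ 2] = (130/23) / (17/23) = 130/17.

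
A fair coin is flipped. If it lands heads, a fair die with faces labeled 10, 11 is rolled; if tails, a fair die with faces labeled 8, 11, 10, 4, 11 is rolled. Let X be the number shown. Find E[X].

E[X | heads] = (10+11)/2 = 21/2.
E[X | tails] = (8+11+10+4+11)/5 = 44/5.
E[X] = (1/2)·(21/2) + (1/2)·(44/5) = 193/20.

193/20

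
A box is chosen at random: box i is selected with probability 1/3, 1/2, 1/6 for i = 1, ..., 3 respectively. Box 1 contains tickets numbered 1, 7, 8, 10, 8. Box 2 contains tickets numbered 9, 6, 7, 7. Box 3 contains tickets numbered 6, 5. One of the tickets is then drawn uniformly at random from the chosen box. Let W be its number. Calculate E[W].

817/120

E[W | box 1] = (1+7+8+10+8)/5 = 34/5.
E[W | box 2] = (9+6+7+7)/4 = 29/4.
E[W | box 3] = (6+5)/2 = 11/2.
By the law of total expectation,
E[W] = (1/3)·(34/5) + (1/2)·(29/4) + (1/6)·(11/2) = 817/120.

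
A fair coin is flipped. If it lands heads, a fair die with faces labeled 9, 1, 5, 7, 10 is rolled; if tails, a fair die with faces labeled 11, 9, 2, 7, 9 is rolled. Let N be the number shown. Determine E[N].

7

E[N | heads] = (9+1+5+7+10)/5 = 32/5.
E[N | tails] = (11+9+2+7+9)/5 = 38/5.
E[N] = (1/2)·(32/5) + (1/2)·(38/5) = 7.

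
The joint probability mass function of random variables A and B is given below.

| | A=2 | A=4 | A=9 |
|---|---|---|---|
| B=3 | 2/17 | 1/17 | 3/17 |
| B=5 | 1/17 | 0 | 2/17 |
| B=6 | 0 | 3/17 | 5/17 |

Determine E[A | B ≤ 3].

P(B ≤ 3) = 6/17.
Summing A·P(A=x,B=y) over the conditioning event gives 35/17.
E[A | B ≤ 3] = (35/17) / (6/17) = 35/6.

35/6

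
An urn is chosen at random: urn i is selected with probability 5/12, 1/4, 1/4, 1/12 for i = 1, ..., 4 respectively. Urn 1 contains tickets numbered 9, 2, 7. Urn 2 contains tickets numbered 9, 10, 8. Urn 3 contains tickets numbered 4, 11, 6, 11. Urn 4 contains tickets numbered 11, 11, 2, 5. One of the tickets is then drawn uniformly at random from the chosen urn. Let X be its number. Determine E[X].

E[X | urn 1] = (9+2+7)/3 = 6.
E[X | urn 2] = (9+10+8)/3 = 9.
E[X | urn 3] = (4+11+6+11)/4 = 8.
E[X | urn 4] = (11+11+2+5)/4 = 29/4.
By the law of total expectation,
E[X] = (5/12)·(6) + (1/4)·(9) + (1/4)·(8) + (1/12)·(29/4) = 353/48.

353/48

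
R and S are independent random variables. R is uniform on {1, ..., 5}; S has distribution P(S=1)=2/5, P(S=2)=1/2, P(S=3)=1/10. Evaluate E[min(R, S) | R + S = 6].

P(R + S = 6) = 1/5.
Summing min(R,S)·P(x,y) over outcomes with R + S = 6 gives 17/50.
E[min(R, S) | R + S = 6] = (17/50) / (1/5) = 17/10.

17/10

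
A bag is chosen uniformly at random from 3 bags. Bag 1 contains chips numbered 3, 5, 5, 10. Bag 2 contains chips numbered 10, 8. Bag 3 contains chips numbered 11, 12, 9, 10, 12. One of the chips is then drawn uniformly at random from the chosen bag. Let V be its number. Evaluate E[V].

511/60

E[V | bag 1] = (3+5+5+10)/4 = 23/4.
E[V | bag 2] = (10+8)/2 = 9.
E[V | bag 3] = (11+12+9+10+12)/5 = 54/5.
E[V] = (1/3)·(23/4) + (1/3)·(9) + (1/3)·(54/5) = 511/60.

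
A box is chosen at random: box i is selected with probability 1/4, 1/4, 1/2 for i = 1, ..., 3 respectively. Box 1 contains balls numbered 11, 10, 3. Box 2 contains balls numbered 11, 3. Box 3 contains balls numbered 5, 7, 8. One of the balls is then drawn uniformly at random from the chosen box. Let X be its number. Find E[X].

E[X | box 1] = (11+10+3)/3 = 8.
E[X | box 2] = (11+3)/2 = 7.
E[X | box 3] = (5+7+8)/3 = 20/3.
By the law of total expectation,
E[X] = (1/4)·(8) + (1/4)·(7) + (1/2)·(20/3) = 85/12.

85/12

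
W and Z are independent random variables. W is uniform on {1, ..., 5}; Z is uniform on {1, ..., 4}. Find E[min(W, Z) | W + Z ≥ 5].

33/14

P(W + Z ≥ 5) = 7/10.
Summing min(W,Z)·P(x,y) over outcomes with W + Z ≥ 5 gives 33/20.
E[min(W, Z) | W + Z ≥ 5] = (33/20) / (7/10) = 33/14.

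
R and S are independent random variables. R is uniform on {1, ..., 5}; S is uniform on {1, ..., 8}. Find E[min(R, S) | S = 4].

P(S = 4) = 1/8.
Summing min(R,S)·P(x,y) over outcomes with S = 4 gives 7/20.
E[min(R, S) | S = 4] = (7/20) / (1/8) = 14/5.

14/5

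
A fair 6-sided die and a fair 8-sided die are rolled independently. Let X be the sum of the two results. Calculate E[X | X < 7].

P(X < 7) = 5/16.
Σ over the event: 2·1/48 + 3·1/24 + 4·1/16 + 5·1/12 + 6·5/48 = 35/24.
E[X | X < 7] = (35/24) / (5/16) = 14/3.

14/3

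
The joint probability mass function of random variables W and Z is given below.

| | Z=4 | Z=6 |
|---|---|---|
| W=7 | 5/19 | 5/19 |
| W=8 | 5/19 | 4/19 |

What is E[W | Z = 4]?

15/2

P(Z = 4) = 10/19.
Σ W·P over the event = 7·(5/19) + 8·(5/19) = 75/19.
E[W | Z = 4] = (75/19) / (10/19) = 15/2.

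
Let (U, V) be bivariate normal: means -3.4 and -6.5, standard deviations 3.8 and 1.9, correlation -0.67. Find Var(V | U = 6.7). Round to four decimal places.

1.9895

For a bivariate normal, Var(V | U=x) = σ_V²(1 − ρ²).
Var(V | U=6.7) = (1.9)²·(1 − (-0.67)²) = 3.61·0.5511 = 1.9895.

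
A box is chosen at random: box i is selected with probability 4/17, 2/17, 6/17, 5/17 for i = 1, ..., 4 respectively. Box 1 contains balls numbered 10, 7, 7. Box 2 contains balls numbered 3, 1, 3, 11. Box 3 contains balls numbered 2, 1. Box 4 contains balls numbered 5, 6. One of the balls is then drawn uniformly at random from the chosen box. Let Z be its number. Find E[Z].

E[Z | box 1] = (10+7+7)/3 = 8.
E[Z | box 2] = (3+1+3+11)/4 = 9/2.
E[Z | box 3] = (2+1)/2 = 3/2.
E[Z | box 4] = (5+6)/2 = 11/2.
By the law of total expectation,
E[Z] = (4/17)·(8) + (2/17)·(9/2) + (6/17)·(3/2) + (5/17)·(11/2) = 155/34.

155/34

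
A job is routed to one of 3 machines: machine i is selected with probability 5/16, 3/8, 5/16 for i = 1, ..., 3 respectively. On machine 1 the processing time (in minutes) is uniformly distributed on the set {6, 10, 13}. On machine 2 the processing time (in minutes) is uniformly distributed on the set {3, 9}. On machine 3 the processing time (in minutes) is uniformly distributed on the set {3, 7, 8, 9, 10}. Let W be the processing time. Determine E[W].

91/12

E[W | machine 1] = (6+10+13)/3 = 29/3.
E[W | machine 2] = (3+9)/2 = 6.
E[W | machine 3] = (3+7+8+9+10)/5 = 37/5.
E[W] = (5/16)·(29/3) + (3/8)·(6) + (5/16)·(37/5) = 91/12.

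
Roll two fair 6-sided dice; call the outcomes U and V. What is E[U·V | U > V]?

35/3

P(U > V) = 5/12.
Summing UV·P(x,y) over outcomes with U > V gives 175/36.
E[U·V | U > V] = (175/36) / (5/12) = 35/3.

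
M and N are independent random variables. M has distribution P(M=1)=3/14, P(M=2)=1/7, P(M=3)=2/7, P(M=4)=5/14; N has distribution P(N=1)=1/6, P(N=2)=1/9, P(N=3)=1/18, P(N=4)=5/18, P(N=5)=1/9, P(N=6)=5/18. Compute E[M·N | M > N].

P(M > N) = 2/9.
Summing MN·P(x,y) over outcomes with M > N gives 74/63.
E[M·N | M > N] = (74/63) / (2/9) = 37/7.

37/7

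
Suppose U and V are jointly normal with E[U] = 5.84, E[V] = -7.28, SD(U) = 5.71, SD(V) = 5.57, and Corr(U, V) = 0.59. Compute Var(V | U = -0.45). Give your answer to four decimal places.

Var(V | U=x) = (1 − ρ²)·σ_V².
Var(V | U=-0.45) = (5.57)²·(1 − (0.59)²) = 31.0249·0.6519 = 20.2251.

20.2251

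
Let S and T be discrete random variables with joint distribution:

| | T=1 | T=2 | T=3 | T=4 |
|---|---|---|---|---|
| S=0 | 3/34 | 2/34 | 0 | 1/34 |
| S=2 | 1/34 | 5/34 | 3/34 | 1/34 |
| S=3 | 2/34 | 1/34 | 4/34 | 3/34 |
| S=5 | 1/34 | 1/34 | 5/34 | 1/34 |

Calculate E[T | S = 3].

P(S = 3) = 5/17.
Σ T·P over the event = 1·(2/34) + 2·(1/34) + 3·(4/34) + 4·(3/34) = 14/17.
E[T | S = 3] = (14/17) / (5/17) = 14/5.

14/5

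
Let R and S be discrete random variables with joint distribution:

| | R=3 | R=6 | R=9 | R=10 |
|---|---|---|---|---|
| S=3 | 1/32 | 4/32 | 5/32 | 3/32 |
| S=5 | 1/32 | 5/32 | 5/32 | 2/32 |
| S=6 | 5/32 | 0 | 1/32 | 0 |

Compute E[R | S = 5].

P(S = 5) = 13/32.
Σ R·P over the event = 3·(1/32) + 6·(5/32) + 9·(5/32) + 10·(2/32) = 49/16.
E[R | S = 5] = (49/16) / (13/32) = 98/13.

98/13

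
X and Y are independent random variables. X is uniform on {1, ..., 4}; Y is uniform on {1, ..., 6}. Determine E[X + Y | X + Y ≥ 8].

Outcomes with X + Y ≥ 8: (2,6), (3,5), (3,6), (4,4), (4,5), (4,6), each with probability 1/24.
E[X + Y | X + Y ≥ 8] = (8 + 8 + 9 + 8 + 9 + 10) / 6 = 26/3.

26/3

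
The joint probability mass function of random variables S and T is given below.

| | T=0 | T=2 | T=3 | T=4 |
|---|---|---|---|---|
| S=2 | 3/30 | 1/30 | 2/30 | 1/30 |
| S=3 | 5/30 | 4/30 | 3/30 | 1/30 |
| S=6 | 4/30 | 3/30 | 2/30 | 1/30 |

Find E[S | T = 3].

P(T = 3) = 7/30.
Summing S·P(S=x,T=y) over the conditioning event gives 5/6.
E[S | T = 3] = (5/6) / (7/30) = 25/7.

25/7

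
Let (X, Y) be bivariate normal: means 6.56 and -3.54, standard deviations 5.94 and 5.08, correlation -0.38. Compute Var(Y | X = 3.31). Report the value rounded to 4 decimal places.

22.0800

For a bivariate normal, Var(Y | X=x) = σ_Y²(1 − ρ²).
Var(Y | X=3.31) = (5.08)²·(1 − (-0.38)²) = 25.8064·0.8556 = 22.0800.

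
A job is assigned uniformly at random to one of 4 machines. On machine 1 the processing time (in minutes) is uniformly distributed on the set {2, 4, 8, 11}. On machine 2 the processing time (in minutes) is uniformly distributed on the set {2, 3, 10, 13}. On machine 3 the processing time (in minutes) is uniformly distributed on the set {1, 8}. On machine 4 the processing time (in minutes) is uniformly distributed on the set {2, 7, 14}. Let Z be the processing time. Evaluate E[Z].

E[Z | machine 1] = (2+4+8+11)/4 = 25/4.
E[Z | machine 2] = (2+3+10+13)/4 = 7.
E[Z | machine 3] = (1+8)/2 = 9/2.
E[Z | machine 4] = (2+7+14)/3 = 23/3.
E[Z] = (1/4)·(25/4) + (1/4)·(7) + (1/4)·(9/2) + (1/4)·(23/3) = 305/48.

305/48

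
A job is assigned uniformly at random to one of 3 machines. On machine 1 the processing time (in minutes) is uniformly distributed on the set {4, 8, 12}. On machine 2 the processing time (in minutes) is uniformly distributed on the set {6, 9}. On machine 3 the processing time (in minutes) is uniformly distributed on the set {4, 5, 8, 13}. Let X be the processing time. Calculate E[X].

E[X | machine 1] = (4+8+12)/3 = 8.
E[X | machine 2] = (6+9)/2 = 15/2.
E[X | machine 3] = (4+5+8+13)/4 = 15/2.
E[X] = (1/3)·(8) + (1/3)·(15/2) + (1/3)·(15/2) = 23/3.

23/3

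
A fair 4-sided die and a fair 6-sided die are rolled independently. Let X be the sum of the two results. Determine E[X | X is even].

6

P(X is even) = 1/2.
Σ over the event: 2·1/24 + 4·1/8 + 6·1/6 + 8·1/8 + 10·1/24 = 3.
E[X | X is even] = (3) / (1/2) = 6.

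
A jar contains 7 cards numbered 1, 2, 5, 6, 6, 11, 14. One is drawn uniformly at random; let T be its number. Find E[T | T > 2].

P(T > 2) = 5/7.
Σ over the event: 5·1/7 + 6·2/7 + 11·1/7 + 14·1/7 = 6.
E[T | T > 2] = (6) / (5/7) = 42/5.

42/5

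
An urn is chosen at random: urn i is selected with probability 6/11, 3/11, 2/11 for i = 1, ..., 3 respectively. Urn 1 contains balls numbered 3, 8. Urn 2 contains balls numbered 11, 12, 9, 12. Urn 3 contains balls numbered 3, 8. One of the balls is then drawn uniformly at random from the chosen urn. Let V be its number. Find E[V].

E[V | urn 1] = (3+8)/2 = 11/2.
E[V | urn 2] = (11+12+9+12)/4 = 11.
E[V | urn 3] = (3+8)/2 = 11/2.
By the law of total expectation,
E[V] = (6/11)·(11/2) + (3/11)·(11) + (2/11)·(11/2) = 7.

7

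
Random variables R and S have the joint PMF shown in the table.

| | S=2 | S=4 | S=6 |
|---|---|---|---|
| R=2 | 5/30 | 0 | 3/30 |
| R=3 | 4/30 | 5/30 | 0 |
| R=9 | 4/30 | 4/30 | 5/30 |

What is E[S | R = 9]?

54/13

P(R = 9) = 13/30.
Σ S·P over the event = 2·(4/30) + 4·(4/30) + 6·(5/30) = 9/5.
E[S | R = 9] = (9/5) / (13/30) = 54/13.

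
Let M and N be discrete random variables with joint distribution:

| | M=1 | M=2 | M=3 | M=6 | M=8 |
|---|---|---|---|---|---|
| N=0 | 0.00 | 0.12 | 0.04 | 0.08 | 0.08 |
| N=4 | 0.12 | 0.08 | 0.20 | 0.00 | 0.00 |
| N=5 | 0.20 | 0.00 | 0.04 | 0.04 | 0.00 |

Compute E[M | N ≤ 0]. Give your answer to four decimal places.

P(N ≤ 0) = 0.32.
Σ M·P over the event = 2·(0.12) + 3·(0.04) + 6·(0.08) + 8·(0.08) = 1.48.
E[M | N ≤ 0] = (1.48) / (0.32) = 4.6250.

4.6250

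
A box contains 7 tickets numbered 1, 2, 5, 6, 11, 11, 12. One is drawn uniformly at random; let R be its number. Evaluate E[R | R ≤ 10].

P(R ≤ 10) = 4/7.
Σ over the event: 1·1/7 + 2·1/7 + 5·1/7 + 6·1/7 = 2.
E[R | R ≤ 10] = (2) / (4/7) = 7/2.

7/2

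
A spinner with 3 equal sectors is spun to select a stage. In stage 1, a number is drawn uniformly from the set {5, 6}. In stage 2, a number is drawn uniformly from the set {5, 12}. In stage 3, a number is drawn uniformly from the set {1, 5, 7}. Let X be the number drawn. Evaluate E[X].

55/9

E[X | stage 1] = (5+6)/2 = 11/2.
E[X | stage 2] = (5+12)/2 = 17/2.
E[X | stage 3] = (1+5+7)/3 = 13/3.
E[X] = (1/3)·(11/2) + (1/3)·(17/2) + (1/3)·(13/3) = 55/9.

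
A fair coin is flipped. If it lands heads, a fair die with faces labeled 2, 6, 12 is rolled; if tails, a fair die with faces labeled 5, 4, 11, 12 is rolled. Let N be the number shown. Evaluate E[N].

22/3

E[N | heads] = (2+6+12)/3 = 20/3.
E[N | tails] = (5+4+11+12)/4 = 8.
E[N] = (1/2)·(20/3) + (1/2)·(8) = 22/3.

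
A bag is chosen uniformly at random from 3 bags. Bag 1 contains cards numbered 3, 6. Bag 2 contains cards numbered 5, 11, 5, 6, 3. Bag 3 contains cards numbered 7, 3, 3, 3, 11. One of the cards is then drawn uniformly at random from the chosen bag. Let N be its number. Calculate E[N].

53/10

E[N | bag 1] = (3+6)/2 = 9/2.
E[N | bag 2] = (5+11+5+6+3)/5 = 6.
E[N | bag 3] = (7+3+3+3+11)/5 = 27/5.
By the law of total expectation,
E[N] = (1/3)·(9/2) + (1/3)·(6) + (1/3)·(27/5) = 53/10.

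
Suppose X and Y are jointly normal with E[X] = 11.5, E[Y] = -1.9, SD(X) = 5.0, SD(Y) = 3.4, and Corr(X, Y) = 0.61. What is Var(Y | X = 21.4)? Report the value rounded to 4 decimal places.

For a bivariate normal, Var(Y | X=x) = σ_Y²(1 − ρ²).
Var(Y | X=21.4) = (3.4)²·(1 − (0.61)²) = 11.56·0.6279 = 7.2585.

7.2585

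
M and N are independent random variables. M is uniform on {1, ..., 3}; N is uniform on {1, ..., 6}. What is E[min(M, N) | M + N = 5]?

Outcomes with M + N = 5: (1,4), (2,3), (3,2), each with probability 1/18.
E[min(M, N) | M + N = 5] = (1 + 2 + 2) / 3 = 5/3.

5/3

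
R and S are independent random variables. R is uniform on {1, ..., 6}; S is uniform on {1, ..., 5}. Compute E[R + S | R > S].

7

P(R > S) = 1/2.
Summing (R+S)·P(x,y) over outcomes with R > S gives 7/2.
E[R + S | R > S] = (7/2) / (1/2) = 7.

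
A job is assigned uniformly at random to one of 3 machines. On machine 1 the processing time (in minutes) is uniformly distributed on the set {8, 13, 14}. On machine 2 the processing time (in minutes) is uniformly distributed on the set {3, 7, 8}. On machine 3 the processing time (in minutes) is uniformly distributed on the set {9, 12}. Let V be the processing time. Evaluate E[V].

E[V | machine 1] = (8+13+14)/3 = 35/3.
E[V | machine 2] = (3+7+8)/3 = 6.
E[V | machine 3] = (9+12)/2 = 21/2.
E[V] = (1/3)·(35/3) + (1/3)·(6) + (1/3)·(21/2) = 169/18.

169/18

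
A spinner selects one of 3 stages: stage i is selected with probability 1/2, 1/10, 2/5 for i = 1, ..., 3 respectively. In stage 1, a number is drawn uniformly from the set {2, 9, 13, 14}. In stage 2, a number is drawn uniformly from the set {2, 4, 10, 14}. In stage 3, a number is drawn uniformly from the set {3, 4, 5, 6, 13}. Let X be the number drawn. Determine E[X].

E[X | stage 1] = (2+9+13+14)/4 = 19/2.
E[X | stage 2] = (2+4+10+14)/4 = 15/2.
E[X | stage 3] = (3+4+5+6+13)/5 = 31/5.
E[X] = (1/2)·(19/2) + (1/10)·(15/2) + (2/5)·(31/5) = 399/50.

399/50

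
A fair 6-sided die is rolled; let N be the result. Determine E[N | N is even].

4

Given N is even, N is equally likely to be any of {2, 4, 6}.
E[N | N is even] = (2 + 4 + 6) / 3 = 4.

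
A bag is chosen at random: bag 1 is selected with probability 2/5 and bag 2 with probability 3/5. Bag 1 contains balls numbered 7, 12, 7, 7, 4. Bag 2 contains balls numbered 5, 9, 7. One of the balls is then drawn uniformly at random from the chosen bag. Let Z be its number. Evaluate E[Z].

E[Z | bag 1] = (7+12+7+7+4)/5 = 37/5.
E[Z | bag 2] = (5+9+7)/3 = 7.
E[Z] = (2/5)·(37/5) + (3/5)·(7) = 179/25.

179/25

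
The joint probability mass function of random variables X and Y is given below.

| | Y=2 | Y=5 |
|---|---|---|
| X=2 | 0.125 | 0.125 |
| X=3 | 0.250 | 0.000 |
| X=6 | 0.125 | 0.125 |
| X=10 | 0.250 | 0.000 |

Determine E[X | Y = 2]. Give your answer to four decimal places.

P(Y = 2) = 0.750.
Σ X·P over the event = 2·(0.125) + 3·(0.250) + 6·(0.125) + 10·(0.250) = 4.250.
E[X | Y = 2] = (4.250) / (0.750) = 5.6667.

5.6667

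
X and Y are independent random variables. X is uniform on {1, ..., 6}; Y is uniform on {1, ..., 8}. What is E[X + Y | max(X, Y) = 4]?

44/7

Outcomes with max(X, Y) = 4: (1,4), (2,4), (3,4), (4,1), (4,2), (4,3), (4,4), each with probability 1/48.
E[X + Y | max(X, Y) = 4] = (5 + 6 + 7 + 5 + 6 + 7 + 8) / 7 = 44/7.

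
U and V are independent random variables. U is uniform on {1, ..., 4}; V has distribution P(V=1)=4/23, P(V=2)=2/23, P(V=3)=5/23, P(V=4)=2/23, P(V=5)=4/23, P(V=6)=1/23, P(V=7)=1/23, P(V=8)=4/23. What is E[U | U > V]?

10/3

P(U > V) = 21/92.
Summing U·P(x,y) over outcomes with U > V gives 35/46.
E[U | U > V] = (35/46) / (21/92) = 10/3.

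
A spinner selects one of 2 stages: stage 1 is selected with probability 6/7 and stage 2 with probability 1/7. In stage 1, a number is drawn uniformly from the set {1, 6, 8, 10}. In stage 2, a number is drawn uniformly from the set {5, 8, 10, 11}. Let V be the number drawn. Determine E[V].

E[V | stage 1] = (1+6+8+10)/4 = 25/4.
E[V | stage 2] = (5+8+10+11)/4 = 17/2.
By the law of total expectation,
E[V] = (6/7)·(25/4) + (1/7)·(17/2) = 46/7.

46/7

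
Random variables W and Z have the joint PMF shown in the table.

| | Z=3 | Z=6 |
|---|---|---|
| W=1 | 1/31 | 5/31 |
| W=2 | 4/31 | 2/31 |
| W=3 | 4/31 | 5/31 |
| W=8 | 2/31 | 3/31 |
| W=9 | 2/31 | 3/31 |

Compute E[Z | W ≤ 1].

P(W ≤ 1) = 6/31.
Σ Z·P over the event = 3·(1/31) + 6·(5/31) = 33/31.
E[Z | W ≤ 1] = (33/31) / (6/31) = 11/2.

11/2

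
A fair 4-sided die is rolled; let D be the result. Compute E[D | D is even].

Given D is even, D is equally likely to be any of {2, 4}.
E[D | D is even] = (2 + 4) / 2 = 3.

3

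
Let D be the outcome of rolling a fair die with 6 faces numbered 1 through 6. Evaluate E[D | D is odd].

Given D is odd, D is equally likely to be any of {1, 3, 5}.
E[D | D is odd] = (1 + 3 + 5) / 3 = 3.

3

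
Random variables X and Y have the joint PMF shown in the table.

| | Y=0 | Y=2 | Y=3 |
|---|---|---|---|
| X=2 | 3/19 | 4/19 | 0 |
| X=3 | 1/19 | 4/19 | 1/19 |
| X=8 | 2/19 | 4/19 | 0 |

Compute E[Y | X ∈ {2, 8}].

P(X ∈ {2, 8}) = 13/19.
Σ Y·P over the event = 0·(3/19) + 2·(4/19) + 0·(2/19) + 2·(4/19) = 16/19.
E[Y | X ∈ {2, 8}] = (16/19) / (13/19) = 16/13.

16/13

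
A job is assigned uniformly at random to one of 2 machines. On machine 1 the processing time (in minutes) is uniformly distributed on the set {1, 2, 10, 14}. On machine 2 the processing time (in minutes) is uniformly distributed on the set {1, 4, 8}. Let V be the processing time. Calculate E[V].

133/24

E[V | machine 1] = (1+2+10+14)/4 = 27/4.
E[V | machine 2] = (1+4+8)/3 = 13/3.
E[V] = (1/2)·(27/4) + (1/2)·(13/3) = 133/24.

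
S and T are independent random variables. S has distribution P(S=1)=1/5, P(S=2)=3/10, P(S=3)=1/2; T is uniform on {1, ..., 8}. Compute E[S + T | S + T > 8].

225/23

P(S + T > 8) = 23/80.
Summing (S+T)·P(x,y) over outcomes with S + T > 8 gives 45/16.
E[S + T | S + T > 8] = (45/16) / (23/80) = 225/23.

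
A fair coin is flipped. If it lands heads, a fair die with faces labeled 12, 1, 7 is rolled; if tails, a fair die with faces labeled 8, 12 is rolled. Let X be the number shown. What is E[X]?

25/3

E[X | heads] = (12+1+7)/3 = 20/3.
E[X | tails] = (8+12)/2 = 10.
E[X] = (1/2)·(20/3) + (1/2)·(10) = 25/3.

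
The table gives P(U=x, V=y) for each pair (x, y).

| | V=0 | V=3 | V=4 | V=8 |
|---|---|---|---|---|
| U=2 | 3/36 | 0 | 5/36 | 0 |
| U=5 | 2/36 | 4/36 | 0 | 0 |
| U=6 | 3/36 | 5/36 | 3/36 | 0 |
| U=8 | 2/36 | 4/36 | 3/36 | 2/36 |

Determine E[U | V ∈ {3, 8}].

P(V ∈ {3, 8}) = 5/12.
Σ U·P over the event = 5·(4/36) + 6·(5/36) + 8·(4/36) + 8·(2/36) = 49/18.
E[U | V ∈ {3, 8}] = (49/18) / (5/12) = 98/15.

98/15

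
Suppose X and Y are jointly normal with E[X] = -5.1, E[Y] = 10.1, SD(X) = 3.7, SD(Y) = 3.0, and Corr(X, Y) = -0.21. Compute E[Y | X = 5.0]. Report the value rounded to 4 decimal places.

8.3803

E[Y | X=x] = μ_Y + ρ(σ_Y/σ_X)(x − μ_X) for jointly normal variables.
E[Y | X=5.0] = 10.1 + (-0.21)·(3.0/3.7)·(5.0 − (-5.1)) = 10.1 + (-0.17027)·(10.1) = 8.3803.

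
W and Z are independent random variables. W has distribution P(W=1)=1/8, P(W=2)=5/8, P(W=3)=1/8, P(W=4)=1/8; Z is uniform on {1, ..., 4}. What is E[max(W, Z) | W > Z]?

P(W > Z) = 5/16.
Summing max(W,Z)·P(x,y) over outcomes with W > Z gives 7/8.
E[max(W, Z) | W > Z] = (7/8) / (5/16) = 14/5.

14/5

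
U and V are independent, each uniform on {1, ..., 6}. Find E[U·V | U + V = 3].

Outcomes with U + V = 3: (1,2), (2,1), each with probability 1/36.
E[U·V | U + V = 3] = (2 + 2) / 2 = 2.

2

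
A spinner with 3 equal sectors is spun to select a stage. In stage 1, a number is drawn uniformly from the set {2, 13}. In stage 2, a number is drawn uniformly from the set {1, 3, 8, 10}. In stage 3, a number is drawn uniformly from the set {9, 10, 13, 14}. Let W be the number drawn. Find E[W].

49/6

E[W | stage 1] = (2+13)/2 = 15/2.
E[W | stage 2] = (1+3+8+10)/4 = 11/2.
E[W | stage 3] = (9+10+13+14)/4 = 23/2.
E[W] = (1/3)·(15/2) + (1/3)·(11/2) + (1/3)·(23/2) = 49/6.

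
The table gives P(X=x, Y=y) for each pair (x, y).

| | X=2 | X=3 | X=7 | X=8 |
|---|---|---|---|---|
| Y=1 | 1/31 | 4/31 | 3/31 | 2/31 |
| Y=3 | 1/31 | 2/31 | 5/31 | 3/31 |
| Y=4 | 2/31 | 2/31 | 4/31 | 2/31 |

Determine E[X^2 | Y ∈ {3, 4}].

809/21

P(Y ∈ {3, 4}) = 21/31.
Σ X^2·P over the event = 4·(1/31) + 4·(2/31) + 9·(2/31) + 9·(2/31) + 49·(5/31) + 49·(4/31) + 64·(3/31) + 64·(2/31) = 809/31.
E[X^2 | Y ∈ {3, 4}] = (809/31) / (21/31) = 809/21.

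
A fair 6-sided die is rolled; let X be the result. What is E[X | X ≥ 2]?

Given X ≥ 2, X is equally likely to be any of {2, 3, 4, 5, 6}.
E[X | X ≥ 2] = (2 + 3 + 4 + 5 + 6) / 5 = 4.

4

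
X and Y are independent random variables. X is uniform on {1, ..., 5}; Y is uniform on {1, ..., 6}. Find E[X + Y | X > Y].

Outcomes with X > Y: (2,1), (3,1), (3,2), (4,1), (4,2), (4,3), (5,1), (5,2), (5,3), (5,4), each with probability 1/30.
E[X + Y | X > Y] = (3 + 4 + 5 + 5 + 6 + 7 + 6 + 7 + 8 + 9) / 10 = 6.

6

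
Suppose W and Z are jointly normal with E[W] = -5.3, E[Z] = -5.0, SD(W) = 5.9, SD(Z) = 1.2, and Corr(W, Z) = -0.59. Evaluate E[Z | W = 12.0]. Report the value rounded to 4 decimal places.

For a bivariate normal, E[Z | W=x] = μ_Z + ρ·(σ_Z/σ_W)·(x − μ_W).
E[Z | W=12.0] = -5.0 + (-0.59)·(1.2/5.9)·(12.0 − (-5.3)) = -5.0 + (-0.12)·(17.3) = -7.0760.

-7.0760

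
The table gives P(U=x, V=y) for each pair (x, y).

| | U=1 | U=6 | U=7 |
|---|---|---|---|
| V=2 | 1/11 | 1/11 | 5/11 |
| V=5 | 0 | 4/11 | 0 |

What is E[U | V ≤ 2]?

P(V ≤ 2) = 7/11.
Σ U·P over the event = 1·(1/11) + 6·(1/11) + 7·(5/11) = 42/11.
E[U | V ≤ 2] = (42/11) / (7/11) = 6.

6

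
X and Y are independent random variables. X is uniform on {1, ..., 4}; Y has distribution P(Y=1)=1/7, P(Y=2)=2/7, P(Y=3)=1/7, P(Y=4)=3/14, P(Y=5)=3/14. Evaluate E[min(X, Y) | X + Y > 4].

P(X + Y > 4) = 5/7.
Summing min(X,Y)·P(x,y) over outcomes with X + Y > 4 gives 47/28.
E[min(X, Y) | X + Y > 4] = (47/28) / (5/7) = 47/20.

47/20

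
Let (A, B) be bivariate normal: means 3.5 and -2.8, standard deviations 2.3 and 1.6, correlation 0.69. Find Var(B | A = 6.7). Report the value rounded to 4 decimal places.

1.3412

The conditional variance in a bivariate normal is σ_B²(1 − ρ²), independent of x.
Var(B | A=6.7) = (1.6)²·(1 − (0.69)²) = 2.56·0.5239 = 1.3412.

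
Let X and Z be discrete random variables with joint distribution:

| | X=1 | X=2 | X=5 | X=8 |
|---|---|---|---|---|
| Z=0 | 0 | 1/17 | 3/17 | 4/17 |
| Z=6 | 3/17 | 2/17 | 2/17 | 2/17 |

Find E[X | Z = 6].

P(Z = 6) = 9/17.
Σ X·P over the event = 1·(3/17) + 2·(2/17) + 5·(2/17) + 8·(2/17) = 33/17.
E[X | Z = 6] = (33/17) / (9/17) = 11/3.

11/3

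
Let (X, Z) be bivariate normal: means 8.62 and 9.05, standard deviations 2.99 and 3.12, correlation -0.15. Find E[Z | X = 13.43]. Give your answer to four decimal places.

E[Z | X=x] = μ_Z + ρ(σ_Z/σ_X)(x − μ_X) for jointly normal variables.
E[Z | X=13.43] = 9.05 + (-0.15)·(3.12/2.99)·(13.43 − (8.62)) = 9.05 + (-0.15652)·(4.81) = 8.2971.

8.2971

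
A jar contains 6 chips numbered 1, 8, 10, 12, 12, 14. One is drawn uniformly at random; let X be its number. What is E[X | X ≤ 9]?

P(X ≤ 9) = 1/3.
Σ over the event: 1·1/6 + 8·1/6 = 3/2.
E[X | X ≤ 9] = (3/2) / (1/3) = 9/2.

9/2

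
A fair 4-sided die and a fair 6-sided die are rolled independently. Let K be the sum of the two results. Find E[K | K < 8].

46/9

P(K < 8) = 3/4.
Σ over the event: 2·1/24 + 3·1/12 + 4·1/8 + 5·1/6 + 6·1/6 + 7·1/6 = 23/6.
E[K | K < 8] = (23/6) / (3/4) = 46/9.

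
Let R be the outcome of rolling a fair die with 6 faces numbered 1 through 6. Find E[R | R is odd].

Given R is odd, R is equally likely to be any of {1, 3, 5}.
E[R | R is odd] = (1 + 3 + 5) / 3 = 3.

3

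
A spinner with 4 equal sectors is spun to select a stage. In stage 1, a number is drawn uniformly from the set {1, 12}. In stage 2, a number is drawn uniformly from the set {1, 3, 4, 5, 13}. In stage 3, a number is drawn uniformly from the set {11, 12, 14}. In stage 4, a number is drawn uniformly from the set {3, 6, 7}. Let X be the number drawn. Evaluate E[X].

881/120

E[X | stage 1] = (1+12)/2 = 13/2.
E[X | stage 2] = (1+3+4+5+13)/5 = 26/5.
E[X | stage 3] = (11+12+14)/3 = 37/3.
E[X | stage 4] = (3+6+7)/3 = 16/3.
E[X] = (1/4)·(13/2) + (1/4)·(26/5) + (1/4)·(37/3) + (1/4)·(16/3) = 881/120.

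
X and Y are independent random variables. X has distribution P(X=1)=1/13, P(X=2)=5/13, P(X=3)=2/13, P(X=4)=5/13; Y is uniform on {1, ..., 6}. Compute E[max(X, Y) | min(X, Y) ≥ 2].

257/60

P(min(X, Y) ≥ 2) = 10/13.
Summing max(X,Y)·P(x,y) over outcomes with min(X, Y) ≥ 2 gives 257/78.
E[max(X, Y) | min(X, Y) ≥ 2] = (257/78) / (10/13) = 257/60.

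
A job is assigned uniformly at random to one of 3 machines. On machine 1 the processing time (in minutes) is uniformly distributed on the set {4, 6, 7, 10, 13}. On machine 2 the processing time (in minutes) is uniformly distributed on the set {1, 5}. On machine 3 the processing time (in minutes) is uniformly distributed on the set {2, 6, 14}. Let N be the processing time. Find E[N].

55/9

E[N | machine 1] = (4+6+7+10+13)/5 = 8.
E[N | machine 2] = (1+5)/2 = 3.
E[N | machine 3] = (2+6+14)/3 = 22/3.
By the law of total expectation,
E[N] = (1/3)·(8) + (1/3)·(3) + (1/3)·(22/3) = 55/9.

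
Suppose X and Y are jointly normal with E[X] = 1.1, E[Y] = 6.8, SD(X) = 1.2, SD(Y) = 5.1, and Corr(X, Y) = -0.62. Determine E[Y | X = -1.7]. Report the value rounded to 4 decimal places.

14.1780

E[Y | X=x] = μ_Y + ρ(σ_Y/σ_X)(x − μ_X) for jointly normal variables.
E[Y | X=-1.7] = 6.8 + (-0.62)·(5.1/1.2)·(-1.7 − (1.1)) = 6.8 + (-2.635)·(-2.8) = 14.1780.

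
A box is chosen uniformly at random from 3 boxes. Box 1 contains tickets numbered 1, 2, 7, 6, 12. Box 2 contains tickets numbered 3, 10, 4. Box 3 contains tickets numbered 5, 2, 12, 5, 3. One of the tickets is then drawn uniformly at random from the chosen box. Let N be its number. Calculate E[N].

E[N | box 1] = (1+2+7+6+12)/5 = 28/5.
E[N | box 2] = (3+10+4)/3 = 17/3.
E[N | box 3] = (5+2+12+5+3)/5 = 27/5.
By the law of total expectation,
E[N] = (1/3)·(28/5) + (1/3)·(17/3) + (1/3)·(27/5) = 50/9.

50/9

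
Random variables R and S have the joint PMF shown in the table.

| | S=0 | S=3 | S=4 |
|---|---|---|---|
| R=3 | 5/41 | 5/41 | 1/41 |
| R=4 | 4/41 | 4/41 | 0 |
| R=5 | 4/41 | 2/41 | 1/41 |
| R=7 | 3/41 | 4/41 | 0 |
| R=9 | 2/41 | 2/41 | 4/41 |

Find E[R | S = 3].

P(S = 3) = 17/41.
Σ R·P over the event = 3·(5/41) + 4·(4/41) + 5·(2/41) + 7·(4/41) + 9·(2/41) = 87/41.
E[R | S = 3] = (87/41) / (17/41) = 87/17.

87/17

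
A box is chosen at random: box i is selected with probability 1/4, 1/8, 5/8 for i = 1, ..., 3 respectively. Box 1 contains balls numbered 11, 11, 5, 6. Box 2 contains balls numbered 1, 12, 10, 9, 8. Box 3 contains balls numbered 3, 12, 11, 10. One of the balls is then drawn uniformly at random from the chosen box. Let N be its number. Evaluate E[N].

139/16

E[N | box 1] = (11+11+5+6)/4 = 33/4.
E[N | box 2] = (1+12+10+9+8)/5 = 8.
E[N | box 3] = (3+12+11+10)/4 = 9.
By the law of total expectation,
E[N] = (1/4)·(33/4) + (1/8)·(8) + (5/8)·(9) = 139/16.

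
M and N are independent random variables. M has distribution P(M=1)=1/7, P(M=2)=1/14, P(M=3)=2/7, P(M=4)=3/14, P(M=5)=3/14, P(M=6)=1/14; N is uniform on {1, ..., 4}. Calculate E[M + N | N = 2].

11/2

P(N = 2) = 1/4.
Summing (M+N)·P(x,y) over outcomes with N = 2 gives 11/8.
E[M + N | N = 2] = (11/8) / (1/4) = 11/2.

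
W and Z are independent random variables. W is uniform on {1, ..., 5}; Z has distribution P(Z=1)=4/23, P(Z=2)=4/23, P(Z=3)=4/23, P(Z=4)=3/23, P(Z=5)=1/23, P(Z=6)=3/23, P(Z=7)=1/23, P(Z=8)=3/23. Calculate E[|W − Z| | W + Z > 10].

22/7

P(W + Z > 10) = 14/115.
Summing |W−Z|·P(x,y) over outcomes with W + Z > 10 gives 44/115.
E[|W − Z| | W + Z > 10] = (44/115) / (14/115) = 22/7.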